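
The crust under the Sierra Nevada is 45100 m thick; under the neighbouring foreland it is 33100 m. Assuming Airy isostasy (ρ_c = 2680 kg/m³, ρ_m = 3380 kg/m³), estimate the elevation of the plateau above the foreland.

Excess crust Δ = 45100 m − 33100 m = 12000 m, split between elevation h and root r with h + r = Δ.
Airy balance ρ_c h = (ρ_m − ρ_c) r gives r = h ρ_c/(ρ_m − ρ_c), so h (1 + ρ_c/(ρ_m − ρ_c)) = Δ, i.e. h = Δ (ρ_m − ρ_c)/ρ_m.
h = 12000 m × 700/3380 = 2490 m.

2490 m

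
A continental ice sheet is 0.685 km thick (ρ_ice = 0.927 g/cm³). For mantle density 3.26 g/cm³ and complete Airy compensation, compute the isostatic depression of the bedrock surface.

0.195 km

Balancing pressure at the compensation depth: the ice load ρ_ice t is balanced by mantle displaced below, ρ_m s.
s = t ρ_ice / ρ_m = 0.685 km × 0.927/3.26 = 0.195 km.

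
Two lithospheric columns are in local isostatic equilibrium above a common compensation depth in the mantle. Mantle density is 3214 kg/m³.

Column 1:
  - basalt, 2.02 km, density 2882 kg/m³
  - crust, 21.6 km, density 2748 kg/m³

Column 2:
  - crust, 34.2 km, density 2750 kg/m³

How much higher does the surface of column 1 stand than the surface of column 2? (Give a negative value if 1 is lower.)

For any compensation level in the mantle, the mantle terms cancel and isostasy reduces to e = (Σt_1 − Σt_2) − (Σ(ρt)_1 − Σ(ρt)_2) / ρ_m.
Σt_1 = 23.62 km; Σt_2 = 34.2 km; Σ(ρt)_1 = 65178.44; Σ(ρt)_2 = 94050 (in km·kg/m³).
e = (23.62 − 34.2) − (65178.44 − 94050) / 3214 = −1.6 km.

−1.6 km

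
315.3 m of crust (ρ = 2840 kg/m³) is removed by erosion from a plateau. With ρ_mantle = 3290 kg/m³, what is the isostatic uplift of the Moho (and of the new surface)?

Unloading: uplift u = e ρ_c/ρ_m = 315.3 m × 2840/3290 = 272 m.

272 m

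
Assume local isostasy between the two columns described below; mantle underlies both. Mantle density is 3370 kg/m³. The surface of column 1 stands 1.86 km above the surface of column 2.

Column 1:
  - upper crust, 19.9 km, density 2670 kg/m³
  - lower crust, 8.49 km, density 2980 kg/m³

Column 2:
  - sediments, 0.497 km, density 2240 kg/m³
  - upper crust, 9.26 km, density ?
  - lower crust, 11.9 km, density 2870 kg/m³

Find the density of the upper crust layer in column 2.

2890 kg/m³

Take the compensation level at the base of the deeper column (depth z_c below the surface of column 1) and equate Σ ρ_i t_i down to z_c; mantle fills any gap and the z_c terms cancel.
Column 1: 19.9×2670 + 8.49×2980 + (z_c − 28.39)×3370
Column 2: 1.86×0 + 0.497×2240 + 9.26×ρ + 11.9×2870 + (z_c − 1.86 − 21.657)×3370
The z_c×3370 term appears on both sides and cancels. Collect the known terms of each column as K = Σ(ρt)_known − 3370 × (depth of known layers): K_1 = 78433.2 − 3370×28.39 = −17241.1; K_2 = 35266.28 − 3370×(1.86 + 21.657) = −43986.01.
Balance: K_1 = K_2 + 9.26×ρ, so ρ = (K_1 − K_2)/9.26 = 26744.9/9.26 = 2890 kg/m³.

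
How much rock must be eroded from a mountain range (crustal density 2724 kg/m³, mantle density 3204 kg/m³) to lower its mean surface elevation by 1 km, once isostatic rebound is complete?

6.67 km

Net drop Δ = e − u = e − e ρ_c/ρ_m = e (ρ_m − ρ_c)/ρ_m.
e = Δ ρ_m/(ρ_m − ρ_c) = 1 km × 3204/480 = 6.67 km.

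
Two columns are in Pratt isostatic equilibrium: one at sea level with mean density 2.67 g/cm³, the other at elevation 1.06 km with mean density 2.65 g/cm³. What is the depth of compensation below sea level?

140 km

ρ_ref D = ρ (D + h) → D (ρ_ref − ρ) = ρ h.
D = ρ h/(ρ_ref − ρ) = 2.65 × 1.06 km/(2.67 − 2.65) = 140 km.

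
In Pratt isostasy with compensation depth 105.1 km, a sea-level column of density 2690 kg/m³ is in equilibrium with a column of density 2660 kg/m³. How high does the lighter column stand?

ρ_ref D = ρ (D + h) → h = D (ρ_ref − ρ)/ρ.
h = 105.1 km × (2690 − 2660)/2660 = 1.19 km.

1.19 km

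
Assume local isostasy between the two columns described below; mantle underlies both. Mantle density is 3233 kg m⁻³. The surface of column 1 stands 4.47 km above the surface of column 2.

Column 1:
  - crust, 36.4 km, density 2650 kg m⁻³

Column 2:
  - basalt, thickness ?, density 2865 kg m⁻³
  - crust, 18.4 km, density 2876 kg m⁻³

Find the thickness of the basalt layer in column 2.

0.546 km

Take the compensation level at the base of the deeper column (depth z_c below the surface of column 1) and equate Σ ρ_i t_i down to z_c; mantle fills any gap and the z_c terms cancel.
Column 1: 36.4×2650 + (z_c − 36.4)×3233
Column 2: 4.47×0 + x×2865 + 18.4×2876 + (z_c − 4.47 − 18.4 − x)×3233
The z_c×3233 term appears on both sides and cancels. Collect the known terms of each column as K = Σ(ρt)_known − 3233 × (depth of known layers): K_1 = 96460 − 3233×36.4 = −21221.2; K_2 = 52918.4 − 3233×(4.47 + 18.4) = −21020.31.
Balance: K_1 = K_2 − x×(3233 − 2865), so x = (K_2 − K_1)/(3233 − 2865) = 200.89/368 = 0.546 km.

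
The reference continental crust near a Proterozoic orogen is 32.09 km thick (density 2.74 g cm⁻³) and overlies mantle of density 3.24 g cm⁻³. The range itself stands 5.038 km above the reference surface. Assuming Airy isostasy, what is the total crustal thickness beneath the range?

Root depth r = h ρ_c / (ρ_m − ρ_c) = 5.038 km × 2.74 / 0.5 = 27.61 km.
Total thickness = T + h + r = 32.09 km + 5.038 km + 27.61 km = 64.7 km.

64.7 km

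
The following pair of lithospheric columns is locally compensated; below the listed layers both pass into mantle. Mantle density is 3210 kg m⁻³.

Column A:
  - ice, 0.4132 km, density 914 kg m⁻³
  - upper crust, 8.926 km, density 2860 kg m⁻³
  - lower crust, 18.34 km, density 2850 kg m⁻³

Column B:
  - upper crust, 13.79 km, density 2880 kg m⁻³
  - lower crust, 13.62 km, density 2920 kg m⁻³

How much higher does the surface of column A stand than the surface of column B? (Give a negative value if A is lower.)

0.677 km

For any compensation level in the mantle, the mantle terms cancel and isostasy reduces to e = (Σt_A − Σt_B) − (Σ(ρt)_A − Σ(ρt)_B) / ρ_m.
Σt_A = 27.6792 km; Σt_B = 27.41 km; Σ(ρt)_A = 78175.0248; Σ(ρt)_B = 79485.6 (in km·kg m⁻³).
e = (27.6792 − 27.41) − (78175.0248 − 79485.6) / 3210 = 0.677 km.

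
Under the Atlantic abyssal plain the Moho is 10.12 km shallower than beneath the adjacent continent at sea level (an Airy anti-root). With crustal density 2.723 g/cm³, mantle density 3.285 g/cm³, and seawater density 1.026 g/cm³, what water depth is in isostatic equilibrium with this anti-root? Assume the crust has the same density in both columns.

Replacing a thickness d of crust by seawater at the top must be balanced by replacing crust with mantle at the base: d (ρ_c − ρ_w) = a (ρ_m − ρ_c).
d = a (ρ_m − ρ_c)/(ρ_c − ρ_w) = 10.12 km × 0.562/1.697 = 3.35 km.

3.35 km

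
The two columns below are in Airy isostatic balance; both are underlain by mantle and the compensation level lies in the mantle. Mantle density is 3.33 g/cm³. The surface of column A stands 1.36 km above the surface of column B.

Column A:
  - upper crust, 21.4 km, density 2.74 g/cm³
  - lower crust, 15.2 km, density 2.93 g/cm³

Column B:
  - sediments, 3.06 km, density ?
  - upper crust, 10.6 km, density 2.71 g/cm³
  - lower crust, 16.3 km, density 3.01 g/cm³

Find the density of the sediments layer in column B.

Take the compensation level at the base of the deeper column (depth z_c below the surface of column A) and equate Σ ρ_i t_i down to z_c; mantle fills any gap and the z_c terms cancel.
Column A: 21.4×2.74 + 15.2×2.93 + (z_c − 36.6)×3.33
Column B: 1.36×0 + 3.06×ρ + 10.6×2.71 + 16.3×3.01 + (z_c − 1.36 − 29.96)×3.33
The z_c×3.33 term appears on both sides and cancels. Collect the known terms of each column as K = Σ(ρt)_known − 3.33 × (depth of known layers): K_A = 103.172 − 3.33×36.6 = −18.706; K_B = 77.789 − 3.33×(1.36 + 29.96) = −26.5066.
Balance: K_A = K_B + 3.06×ρ, so ρ = (K_A − K_B)/3.06 = 7.8006/3.06 = 2.55 g/cm³.

2.55 g/cm³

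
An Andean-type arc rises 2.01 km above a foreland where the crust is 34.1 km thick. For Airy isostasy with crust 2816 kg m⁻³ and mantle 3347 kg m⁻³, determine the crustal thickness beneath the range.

Root depth r = h ρ_c / (ρ_m − ρ_c) = 2.01 km × 2816 / 531 = 10.66 km.
Total thickness = T + h + r = 34.1 km + 2.01 km + 10.66 km = 46.8 km.

46.8 km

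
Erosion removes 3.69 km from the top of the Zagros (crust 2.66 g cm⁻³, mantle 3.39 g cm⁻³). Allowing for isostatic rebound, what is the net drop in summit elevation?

Rebound u = e ρ_c/ρ_m = 3.69 km × 2.66/3.39 = 2.895 km.
Net surface drop = e − u = 3.69 km − 2.895 km = e (ρ_m − ρ_c)/ρ_m = 0.795 km.

0.795 km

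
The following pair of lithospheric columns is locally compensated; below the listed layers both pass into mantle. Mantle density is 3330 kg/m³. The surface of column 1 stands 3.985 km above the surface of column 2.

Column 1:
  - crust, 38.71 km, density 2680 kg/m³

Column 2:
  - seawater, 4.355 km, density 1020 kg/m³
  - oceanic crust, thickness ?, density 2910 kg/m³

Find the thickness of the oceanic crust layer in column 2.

4.36 km

Take the compensation level at the base of the deeper column (depth z_c below the surface of column 1) and equate Σ ρ_i t_i down to z_c; mantle fills any gap and the z_c terms cancel.
Column 1: 38.71×2680 + (z_c − 38.71)×3330
Column 2: 3.985×0 + 4.355×1020 + x×2910 + (z_c − 3.985 − 4.355 − x)×3330
The z_c×3330 term appears on both sides and cancels. Collect the known terms of each column as K = Σ(ρt)_known − 3330 × (depth of known layers): K_1 = 103742.8 − 3330×38.71 = −25161.5; K_2 = 4442.1 − 3330×(3.985 + 4.355) = −23330.1.
Balance: K_1 = K_2 − x×(3330 − 2910), so x = (K_2 − K_1)/(3330 − 2910) = 1831.4/420 = 4.36 km.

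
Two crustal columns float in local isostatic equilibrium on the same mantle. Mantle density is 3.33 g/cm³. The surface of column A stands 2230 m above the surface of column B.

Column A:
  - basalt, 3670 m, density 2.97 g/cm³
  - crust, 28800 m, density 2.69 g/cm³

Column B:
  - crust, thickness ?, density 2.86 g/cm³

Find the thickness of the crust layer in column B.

26200 m

Take the compensation level at the base of the deeper column (depth z_c below the surface of column A) and equate Σ ρ_i t_i down to z_c; mantle fills any gap and the z_c terms cancel.
Column A: 3670×2.97 + 28800×2.69 + (z_c − 32470)×3.33
Column B: 2230×0 + x×2.86 + (z_c − 2230 − 0 − x)×3.33
The z_c×3.33 term appears on both sides and cancels. Collect the known terms of each column as K = Σ(ρt)_known − 3.33 × (depth of known layers): K_A = 88371.9 − 3.33×32470 = −19753.2; K_B = 0 − 3.33×(2230 + 0) = −7425.9.
Balance: K_A = K_B − x×(3.33 − 2.86), so x = (K_B − K_A)/(3.33 − 2.86) = 12327.3/0.47 = 26200 m.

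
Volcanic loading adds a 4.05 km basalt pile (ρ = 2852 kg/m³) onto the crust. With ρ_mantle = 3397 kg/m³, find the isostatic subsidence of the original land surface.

Subaerial loading: s = t ρ_load / ρ_m.
s = 4.05 km × 2852/3397 = 3.4 km.

3.4 km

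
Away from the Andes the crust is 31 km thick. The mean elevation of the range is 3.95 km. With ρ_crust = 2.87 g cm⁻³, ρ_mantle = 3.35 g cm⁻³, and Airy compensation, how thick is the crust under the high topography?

58.6 km

Root depth r = h ρ_c / (ρ_m − ρ_c) = 3.95 km × 2.87 / 0.48 = 23.62 km.
Total thickness = T + h + r = 31 km + 3.95 km + 23.62 km = 58.6 km.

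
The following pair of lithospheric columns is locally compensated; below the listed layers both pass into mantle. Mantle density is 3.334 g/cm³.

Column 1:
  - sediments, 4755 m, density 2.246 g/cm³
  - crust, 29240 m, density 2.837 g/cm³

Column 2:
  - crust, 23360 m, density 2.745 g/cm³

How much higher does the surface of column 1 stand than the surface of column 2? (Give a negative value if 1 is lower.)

For any compensation level in the mantle, the mantle terms cancel and isostasy reduces to e = (Σt_1 − Σt_2) − (Σ(ρt)_1 − Σ(ρt)_2) / ρ_m.
Σt_1 = 33995 m; Σt_2 = 23360 m; Σ(ρt)_1 = 93633.61; Σ(ρt)_2 = 64123.2 (in m·g/cm³).
e = (33995 − 23360) − (93633.61 − 64123.2) / 3.334 = 1780 m.

1780 m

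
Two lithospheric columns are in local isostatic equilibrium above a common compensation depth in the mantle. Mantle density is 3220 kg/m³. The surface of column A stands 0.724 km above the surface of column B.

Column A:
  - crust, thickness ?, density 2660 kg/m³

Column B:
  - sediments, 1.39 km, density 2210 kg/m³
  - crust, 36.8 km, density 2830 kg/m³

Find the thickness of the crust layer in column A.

32.3 km

Take the compensation level at the base of the deeper column (depth z_c below the surface of column A) and equate Σ ρ_i t_i down to z_c; mantle fills any gap and the z_c terms cancel.
Column A: x×2660 + (z_c − 0 − x)×3220
Column B: 0.724×0 + 1.39×2210 + 36.8×2830 + (z_c − 0.724 − 38.19)×3220
The z_c×3220 term appears on both sides and cancels. Collect the known terms of each column as K = Σ(ρt)_known − 3220 × (depth of known layers): K_A = 0 − 3220×0 = 0; K_B = 107215.9 − 3220×(0.724 + 38.19) = −18087.18.
Balance: K_A − x×(3220 − 2660) = K_B, so x = (K_A − K_B)/(3220 − 2660) = 18087.2/560 = 32.3 km.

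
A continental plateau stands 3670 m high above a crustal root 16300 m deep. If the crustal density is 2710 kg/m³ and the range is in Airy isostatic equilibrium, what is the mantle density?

3320 kg/m³

Airy balance: ρ_c h = (ρ_m − ρ_c) r → ρ_m = ρ_c (1 + h/r).
ρ_m = 2710 × (1 + 3670 m/16300 m) = 3320 kg/m³.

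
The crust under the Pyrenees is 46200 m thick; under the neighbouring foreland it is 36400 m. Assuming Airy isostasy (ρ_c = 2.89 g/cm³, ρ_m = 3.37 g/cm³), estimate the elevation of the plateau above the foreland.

Excess crust Δ = 46200 m − 36400 m = 9800 m, split between elevation h and root r with h + r = Δ.
Airy balance ρ_c h = (ρ_m − ρ_c) r gives r = h ρ_c/(ρ_m − ρ_c), so h (1 + ρ_c/(ρ_m − ρ_c)) = Δ, i.e. h = Δ (ρ_m − ρ_c)/ρ_m.
h = 9800 m × 0.48/3.37 = 1400 m.

1400 m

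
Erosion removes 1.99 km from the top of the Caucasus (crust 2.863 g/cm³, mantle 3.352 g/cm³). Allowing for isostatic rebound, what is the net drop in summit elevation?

Rebound u = e ρ_c/ρ_m = 1.99 km × 2.863/3.352 = 1.7 km.
Net surface drop = e − u = 1.99 km − 1.7 km = e (ρ_m − ρ_c)/ρ_m = 0.29 km.

0.29 km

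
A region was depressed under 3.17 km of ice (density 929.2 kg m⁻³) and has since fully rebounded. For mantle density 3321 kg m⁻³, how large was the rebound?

Removing the load lets mantle flow back in; uplift u satisfies ρ_ice t = ρ_m u.
u = t ρ_ice/ρ_m = 3.17 km × 929.2/3321 = 0.887 km.

0.887 km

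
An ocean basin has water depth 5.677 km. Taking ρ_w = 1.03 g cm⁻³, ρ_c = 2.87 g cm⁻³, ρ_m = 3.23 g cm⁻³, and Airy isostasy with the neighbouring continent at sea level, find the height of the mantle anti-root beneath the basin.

For local isostatic compensation: replacing crust with seawater at the top is compensated by replacing crust with mantle at the base: d (ρ_c − ρ_w) = a (ρ_m − ρ_c).
a = d (ρ_c − ρ_w)/(ρ_m − ρ_c) = 5.677 km × 1.84/0.36 = 29 km.

29 km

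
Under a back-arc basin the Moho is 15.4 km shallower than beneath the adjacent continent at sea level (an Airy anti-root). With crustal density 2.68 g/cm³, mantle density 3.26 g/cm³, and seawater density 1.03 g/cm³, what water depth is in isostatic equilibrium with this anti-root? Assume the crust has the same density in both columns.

Replacing a thickness d of crust by seawater at the top must be balanced by replacing crust with mantle at the base: d (ρ_c − ρ_w) = a (ρ_m − ρ_c).
d = a (ρ_m − ρ_c)/(ρ_c − ρ_w) = 15.4 km × 0.58/1.65 = 5.41 km.

5.41 km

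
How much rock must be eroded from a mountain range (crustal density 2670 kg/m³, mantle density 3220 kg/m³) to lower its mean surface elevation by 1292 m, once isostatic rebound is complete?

7560 m

Net drop Δ = e − u = e − e ρ_c/ρ_m = e (ρ_m − ρ_c)/ρ_m.
e = Δ ρ_m/(ρ_m − ρ_c) = 1292 m × 3220/550 = 7560 m.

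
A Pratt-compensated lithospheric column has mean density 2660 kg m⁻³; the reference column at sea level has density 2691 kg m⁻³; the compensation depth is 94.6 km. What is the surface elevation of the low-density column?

1.1 km

ρ_ref D = ρ (D + h) → h = D (ρ_ref − ρ)/ρ.
h = 94.6 km × (2691 − 2660)/2660 = 1.1 km.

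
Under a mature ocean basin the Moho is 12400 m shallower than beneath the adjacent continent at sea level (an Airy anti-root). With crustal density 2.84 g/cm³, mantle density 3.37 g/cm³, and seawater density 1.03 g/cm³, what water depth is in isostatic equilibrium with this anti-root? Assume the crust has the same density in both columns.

Replacing a thickness d of crust by seawater at the top must be balanced by replacing crust with mantle at the base: d (ρ_c − ρ_w) = a (ρ_m − ρ_c).
d = a (ρ_m − ρ_c)/(ρ_c − ρ_w) = 12400 m × 0.53/1.81 = 3630 m.

3630 m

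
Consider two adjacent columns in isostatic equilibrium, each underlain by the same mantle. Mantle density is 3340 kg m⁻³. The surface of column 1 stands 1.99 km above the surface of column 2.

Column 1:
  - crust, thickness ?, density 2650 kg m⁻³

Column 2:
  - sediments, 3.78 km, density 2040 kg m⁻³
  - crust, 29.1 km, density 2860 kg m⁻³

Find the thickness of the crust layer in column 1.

37 km

Take the compensation level at the base of the deeper column (depth z_c below the surface of column 1) and equate Σ ρ_i t_i down to z_c; mantle fills any gap and the z_c terms cancel.
Column 1: x×2650 + (z_c − 0 − x)×3340
Column 2: 1.99×0 + 3.78×2040 + 29.1×2860 + (z_c − 1.99 − 32.88)×3340
The z_c×3340 term appears on both sides and cancels. Collect the known terms of each column as K = Σ(ρt)_known − 3340 × (depth of known layers): K_1 = 0 − 3340×0 = 0; K_2 = 90937.2 − 3340×(1.99 + 32.88) = −25528.6.
Balance: K_1 − x×(3340 − 2650) = K_2, so x = (K_1 − K_2)/(3340 − 2650) = 25528.6/690 = 37 km.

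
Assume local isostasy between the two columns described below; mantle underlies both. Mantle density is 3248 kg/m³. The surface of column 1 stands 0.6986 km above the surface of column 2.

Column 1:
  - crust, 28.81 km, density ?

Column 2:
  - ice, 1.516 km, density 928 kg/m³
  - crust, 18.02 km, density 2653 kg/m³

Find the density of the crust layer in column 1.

Take the compensation level at the base of the deeper column (depth z_c below the surface of column 1) and equate Σ ρ_i t_i down to z_c; mantle fills any gap and the z_c terms cancel.
Column 1: 28.81×ρ + (z_c − 28.81)×3248
Column 2: 0.6986×0 + 1.516×928 + 18.02×2653 + (z_c − 0.6986 − 19.536)×3248
The z_c×3248 term appears on both sides and cancels. Collect the known terms of each column as K = Σ(ρt)_known − 3248 × (depth of known layers): K_1 = 0 − 3248×28.81 = −93574.88; K_2 = 49213.908 − 3248×(0.6986 + 19.536) = −16508.0728.
Balance: K_1 + 28.81×ρ = K_2, so ρ = (K_2 − K_1)/28.81 = 77066.8/28.81 = 2680 kg/m³.

2680 kg/m³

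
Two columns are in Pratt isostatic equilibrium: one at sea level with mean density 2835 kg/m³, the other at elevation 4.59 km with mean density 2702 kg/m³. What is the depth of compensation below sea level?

93.2 km

ρ_ref D = ρ (D + h) → D (ρ_ref − ρ) = ρ h.
D = ρ h/(ρ_ref − ρ) = 2702 × 4.59 km/(2835 − 2702) = 93.2 km.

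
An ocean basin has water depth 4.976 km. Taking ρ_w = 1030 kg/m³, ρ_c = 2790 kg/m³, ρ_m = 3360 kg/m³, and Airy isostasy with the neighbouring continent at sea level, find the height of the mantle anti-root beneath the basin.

15.4 km

Balancing pressure at the compensation depth: replacing crust with seawater at the top is compensated by replacing crust with mantle at the base: d (ρ_c − ρ_w) = a (ρ_m − ρ_c).
a = d (ρ_c − ρ_w)/(ρ_m − ρ_c) = 4.976 km × 1760/570 = 15.4 km.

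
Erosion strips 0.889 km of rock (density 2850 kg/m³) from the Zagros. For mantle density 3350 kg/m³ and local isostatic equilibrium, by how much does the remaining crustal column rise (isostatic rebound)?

0.756 km

Unloading: uplift u = e ρ_c/ρ_m = 0.889 km × 2850/3350 = 0.756 km.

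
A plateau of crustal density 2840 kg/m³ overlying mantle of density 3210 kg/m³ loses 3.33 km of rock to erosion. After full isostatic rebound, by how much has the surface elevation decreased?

0.384 km

Rebound u = e ρ_c/ρ_m = 3.33 km × 2840/3210 = 2.946 km.
Net surface drop = e − u = 3.33 km − 2.946 km = e (ρ_m − ρ_c)/ρ_m = 0.384 km.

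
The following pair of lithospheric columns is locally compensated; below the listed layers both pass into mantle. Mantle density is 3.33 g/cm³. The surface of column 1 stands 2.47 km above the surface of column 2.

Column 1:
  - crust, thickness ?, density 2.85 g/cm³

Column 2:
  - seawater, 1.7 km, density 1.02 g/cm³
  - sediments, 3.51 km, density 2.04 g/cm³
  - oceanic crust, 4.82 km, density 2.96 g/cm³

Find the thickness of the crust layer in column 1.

38.5 km

Take the compensation level at the base of the deeper column (depth z_c below the surface of column 1) and equate Σ ρ_i t_i down to z_c; mantle fills any gap and the z_c terms cancel.
Column 1: x×2.85 + (z_c − 0 − x)×3.33
Column 2: 2.47×0 + 1.7×1.02 + 3.51×2.04 + 4.82×2.96 + (z_c − 2.47 − 10.03)×3.33
The z_c×3.33 term appears on both sides and cancels. Collect the known terms of each column as K = Σ(ρt)_known − 3.33 × (depth of known layers): K_1 = 0 − 3.33×0 = 0; K_2 = 23.1616 − 3.33×(2.47 + 10.03) = −18.4634.
Balance: K_1 − x×(3.33 − 2.85) = K_2, so x = (K_1 − K_2)/(3.33 − 2.85) = 18.4634/0.48 = 38.5 km.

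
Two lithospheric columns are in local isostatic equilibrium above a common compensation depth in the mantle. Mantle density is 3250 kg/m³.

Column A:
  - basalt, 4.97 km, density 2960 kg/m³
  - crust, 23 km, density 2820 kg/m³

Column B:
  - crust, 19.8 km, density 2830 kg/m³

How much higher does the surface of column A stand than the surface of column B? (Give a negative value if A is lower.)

For any compensation level in the mantle, the mantle terms cancel and isostasy reduces to e = (Σt_A − Σt_B) − (Σ(ρt)_A − Σ(ρt)_B) / ρ_m.
Σt_A = 27.97 km; Σt_B = 19.8 km; Σ(ρt)_A = 79571.2; Σ(ρt)_B = 56034 (in km·kg/m³).
e = (27.97 − 19.8) − (79571.2 − 56034) / 3250 = 0.928 km.

0.928 km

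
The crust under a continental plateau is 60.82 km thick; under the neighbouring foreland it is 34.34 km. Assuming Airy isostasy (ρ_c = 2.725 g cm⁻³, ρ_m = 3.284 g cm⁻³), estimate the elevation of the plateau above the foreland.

Excess crust Δ = 60.82 km − 34.34 km = 26.48 km, split between elevation h and root r with h + r = Δ.
Airy balance ρ_c h = (ρ_m − ρ_c) r gives r = h ρ_c/(ρ_m − ρ_c), so h (1 + ρ_c/(ρ_m − ρ_c)) = Δ, i.e. h = Δ (ρ_m − ρ_c)/ρ_m.
h = 26.48 km × 0.559/3.284 = 4.51 km.

4.51 km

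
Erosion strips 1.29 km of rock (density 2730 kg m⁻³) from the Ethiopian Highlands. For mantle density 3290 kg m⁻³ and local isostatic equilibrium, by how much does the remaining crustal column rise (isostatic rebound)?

1.07 km

Unloading: uplift u = e ρ_c/ρ_m = 1.29 km × 2730/3290 = 1.07 km.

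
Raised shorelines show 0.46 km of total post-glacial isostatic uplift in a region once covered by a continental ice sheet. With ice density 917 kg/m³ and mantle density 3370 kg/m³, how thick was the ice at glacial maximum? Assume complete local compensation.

1.69 km

u = t ρ_ice/ρ_m → t = u ρ_m/ρ_ice = 0.46 km × 3370/917 = 1.69 km.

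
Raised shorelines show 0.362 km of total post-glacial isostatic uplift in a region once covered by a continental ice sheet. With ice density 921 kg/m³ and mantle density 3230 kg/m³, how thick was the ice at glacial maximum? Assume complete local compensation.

1.27 km

u = t ρ_ice/ρ_m → t = u ρ_m/ρ_ice = 0.362 km × 3230/921 = 1.27 km.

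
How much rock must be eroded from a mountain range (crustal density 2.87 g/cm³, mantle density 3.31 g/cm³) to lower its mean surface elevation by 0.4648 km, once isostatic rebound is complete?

3.5 km

Net drop Δ = e − u = e − e ρ_c/ρ_m = e (ρ_m − ρ_c)/ρ_m.
e = Δ ρ_m/(ρ_m − ρ_c) = 0.4648 km × 3.31/0.44 = 3.5 km.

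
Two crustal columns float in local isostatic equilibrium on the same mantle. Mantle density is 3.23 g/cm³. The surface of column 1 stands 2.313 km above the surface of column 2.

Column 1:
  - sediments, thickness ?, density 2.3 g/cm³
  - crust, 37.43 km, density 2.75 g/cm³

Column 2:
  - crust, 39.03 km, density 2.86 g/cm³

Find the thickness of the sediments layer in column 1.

4.24 km

Take the compensation level at the base of the deeper column (depth z_c below the surface of column 1) and equate Σ ρ_i t_i down to z_c; mantle fills any gap and the z_c terms cancel.
Column 1: x×2.3 + 37.43×2.75 + (z_c − 37.43 − x)×3.23
Column 2: 2.313×0 + 39.03×2.86 + (z_c − 2.313 − 39.03)×3.23
The z_c×3.23 term appears on both sides and cancels. Collect the known terms of each column as K = Σ(ρt)_known − 3.23 × (depth of known layers): K_1 = 102.9325 − 3.23×37.43 = −17.9664; K_2 = 111.6258 − 3.23×(2.313 + 39.03) = −21.91209.
Balance: K_1 − x×(3.23 − 2.3) = K_2, so x = (K_1 − K_2)/(3.23 − 2.3) = 3.94569/0.93 = 4.24 km.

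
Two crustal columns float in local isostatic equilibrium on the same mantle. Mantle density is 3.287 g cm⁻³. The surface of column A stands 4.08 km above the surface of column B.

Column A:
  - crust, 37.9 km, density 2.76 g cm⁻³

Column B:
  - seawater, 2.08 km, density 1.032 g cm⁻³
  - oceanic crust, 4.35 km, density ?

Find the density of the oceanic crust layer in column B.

2.86 g cm⁻³

Take the compensation level at the base of the deeper column (depth z_c below the surface of column A) and equate Σ ρ_i t_i down to z_c; mantle fills any gap and the z_c terms cancel.
Column A: 37.9×2.76 + (z_c − 37.9)×3.287
Column B: 4.08×0 + 2.08×1.032 + 4.35×ρ + (z_c − 4.08 − 6.43)×3.287
The z_c×3.287 term appears on both sides and cancels. Collect the known terms of each column as K = Σ(ρt)_known − 3.287 × (depth of known layers): K_A = 104.604 − 3.287×37.9 = −19.9733; K_B = 2.14656 − 3.287×(4.08 + 6.43) = −32.39981.
Balance: K_A = K_B + 4.35×ρ, so ρ = (K_A − K_B)/4.35 = 12.4265/4.35 = 2.86 g cm⁻³.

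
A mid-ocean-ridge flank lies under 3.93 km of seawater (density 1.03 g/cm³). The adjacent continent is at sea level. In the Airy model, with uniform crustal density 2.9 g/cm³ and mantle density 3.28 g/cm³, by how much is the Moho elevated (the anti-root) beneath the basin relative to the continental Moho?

19.3 km

In Airy isostatic equilibrium: replacing crust with seawater at the top is compensated by replacing crust with mantle at the base: d (ρ_c − ρ_w) = a (ρ_m − ρ_c).
a = d (ρ_c − ρ_w)/(ρ_m − ρ_c) = 3.93 km × 1.87/0.38 = 19.3 km.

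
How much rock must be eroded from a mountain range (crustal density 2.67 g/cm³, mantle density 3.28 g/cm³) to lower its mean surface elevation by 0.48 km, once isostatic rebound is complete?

Net drop Δ = e − u = e − e ρ_c/ρ_m = e (ρ_m − ρ_c)/ρ_m.
e = Δ ρ_m/(ρ_m − ρ_c) = 0.48 km × 3.28/0.61 = 2.58 km.

2.58 km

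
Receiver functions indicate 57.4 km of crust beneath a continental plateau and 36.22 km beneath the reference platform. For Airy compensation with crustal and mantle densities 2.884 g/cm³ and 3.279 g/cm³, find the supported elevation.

2.55 km

Excess crust Δ = 57.4 km − 36.22 km = 21.18 km, split between elevation h and root r with h + r = Δ.
Airy balance ρ_c h = (ρ_m − ρ_c) r gives r = h ρ_c/(ρ_m − ρ_c), so h (1 + ρ_c/(ρ_m − ρ_c)) = Δ, i.e. h = Δ (ρ_m − ρ_c)/ρ_m.
h = 21.18 km × 0.395/3.279 = 2.55 km.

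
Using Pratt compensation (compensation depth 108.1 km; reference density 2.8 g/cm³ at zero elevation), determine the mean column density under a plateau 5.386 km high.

Pratt balance: ρ_ref D = ρ (D + h).
ρ = ρ_ref D/(D + h) = 2.8 × 108.1 km/(108.1 km + 5.386 km) = 2.67 g/cm³.

2.67 g/cm³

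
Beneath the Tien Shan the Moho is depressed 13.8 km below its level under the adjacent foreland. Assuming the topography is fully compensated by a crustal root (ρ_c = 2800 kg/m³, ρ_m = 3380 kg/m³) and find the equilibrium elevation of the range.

For local isostatic compensation: ρ_c h = (ρ_m − ρ_c) r.
h = r (ρ_m − ρ_c) / ρ_c = 13.8 km × (3380 − 2800) / 2800 = 2.86 km.

2.86 km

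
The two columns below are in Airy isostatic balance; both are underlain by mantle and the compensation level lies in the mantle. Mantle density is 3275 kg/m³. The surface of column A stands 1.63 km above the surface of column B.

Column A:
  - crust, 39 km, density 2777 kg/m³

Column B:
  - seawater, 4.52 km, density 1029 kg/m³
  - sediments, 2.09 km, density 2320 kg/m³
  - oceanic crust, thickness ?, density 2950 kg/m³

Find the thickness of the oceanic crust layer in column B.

Take the compensation level at the base of the deeper column (depth z_c below the surface of column A) and equate Σ ρ_i t_i down to z_c; mantle fills any gap and the z_c terms cancel.
Column A: 39×2777 + (z_c − 39)×3275
Column B: 1.63×0 + 4.52×1029 + 2.09×2320 + x×2950 + (z_c − 1.63 − 6.61 − x)×3275
The z_c×3275 term appears on both sides and cancels. Collect the known terms of each column as K = Σ(ρt)_known − 3275 × (depth of known layers): K_A = 108303 − 3275×39 = −19422; K_B = 9499.88 − 3275×(1.63 + 6.61) = −17486.12.
Balance: K_A = K_B − x×(3275 − 2950), so x = (K_B − K_A)/(3275 − 2950) = 1935.88/325 = 5.96 km.

5.96 km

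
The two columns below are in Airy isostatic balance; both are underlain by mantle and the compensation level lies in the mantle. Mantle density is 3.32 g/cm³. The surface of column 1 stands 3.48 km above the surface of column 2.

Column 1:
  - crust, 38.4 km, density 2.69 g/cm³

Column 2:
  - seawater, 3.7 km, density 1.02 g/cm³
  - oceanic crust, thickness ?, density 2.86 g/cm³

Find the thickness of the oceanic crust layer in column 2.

Take the compensation level at the base of the deeper column (depth z_c below the surface of column 1) and equate Σ ρ_i t_i down to z_c; mantle fills any gap and the z_c terms cancel.
Column 1: 38.4×2.69 + (z_c − 38.4)×3.32
Column 2: 3.48×0 + 3.7×1.02 + x×2.86 + (z_c − 3.48 − 3.7 − x)×3.32
The z_c×3.32 term appears on both sides and cancels. Collect the known terms of each column as K = Σ(ρt)_known − 3.32 × (depth of known layers): K_1 = 103.296 − 3.32×38.4 = −24.192; K_2 = 3.774 − 3.32×(3.48 + 3.7) = −20.0636.
Balance: K_1 = K_2 − x×(3.32 − 2.86), so x = (K_2 − K_1)/(3.32 − 2.86) = 4.1284/0.46 = 8.97 km.

8.97 km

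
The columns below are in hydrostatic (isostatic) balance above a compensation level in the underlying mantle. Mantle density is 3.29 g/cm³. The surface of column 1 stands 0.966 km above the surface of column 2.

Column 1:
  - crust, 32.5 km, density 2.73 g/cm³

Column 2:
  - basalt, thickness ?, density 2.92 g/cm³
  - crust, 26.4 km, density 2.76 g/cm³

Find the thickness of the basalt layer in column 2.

2.78 km

Take the compensation level at the base of the deeper column (depth z_c below the surface of column 1) and equate Σ ρ_i t_i down to z_c; mantle fills any gap and the z_c terms cancel.
Column 1: 32.5×2.73 + (z_c − 32.5)×3.29
Column 2: 0.966×0 + x×2.92 + 26.4×2.76 + (z_c − 0.966 − 26.4 − x)×3.29
The z_c×3.29 term appears on both sides and cancels. Collect the known terms of each column as K = Σ(ρt)_known − 3.29 × (depth of known layers): K_1 = 88.725 − 3.29×32.5 = −18.2; K_2 = 72.864 − 3.29×(0.966 + 26.4) = −17.17014.
Balance: K_1 = K_2 − x×(3.29 − 2.92), so x = (K_2 − K_1)/(3.29 − 2.92) = 1.02986/0.37 = 2.78 km.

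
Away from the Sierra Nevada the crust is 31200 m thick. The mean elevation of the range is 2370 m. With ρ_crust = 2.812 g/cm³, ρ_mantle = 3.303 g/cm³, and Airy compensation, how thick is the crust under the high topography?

Root depth r = h ρ_c / (ρ_m − ρ_c) = 2370 m × 2.812 / 0.491 = 13570 m.
Total thickness = T + h + r = 31200 m + 2370 m + 13570 m = 47100 m.

47100 m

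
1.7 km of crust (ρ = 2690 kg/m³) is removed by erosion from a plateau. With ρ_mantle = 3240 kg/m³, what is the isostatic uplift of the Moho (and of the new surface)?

Unloading: uplift u = e ρ_c/ρ_m = 1.7 km × 2690/3240 = 1.41 km.

1.41 km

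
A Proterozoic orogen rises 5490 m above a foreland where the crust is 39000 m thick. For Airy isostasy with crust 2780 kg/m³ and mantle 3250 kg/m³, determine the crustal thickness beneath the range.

Root depth r = h ρ_c / (ρ_m − ρ_c) = 5490 m × 2780 / 470 = 32470 m.
Total thickness = T + h + r = 39000 m + 5490 m + 32470 m = 77000 m.

77000 m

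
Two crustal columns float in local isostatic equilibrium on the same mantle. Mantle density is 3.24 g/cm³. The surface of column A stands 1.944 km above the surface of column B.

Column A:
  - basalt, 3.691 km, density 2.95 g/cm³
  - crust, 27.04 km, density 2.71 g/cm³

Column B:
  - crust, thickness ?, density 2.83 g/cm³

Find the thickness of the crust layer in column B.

22.2 km

Take the compensation level at the base of the deeper column (depth z_c below the surface of column A) and equate Σ ρ_i t_i down to z_c; mantle fills any gap and the z_c terms cancel.
Column A: 3.691×2.95 + 27.04×2.71 + (z_c − 30.731)×3.24
Column B: 1.944×0 + x×2.83 + (z_c − 1.944 − 0 − x)×3.24
The z_c×3.24 term appears on both sides and cancels. Collect the known terms of each column as K = Σ(ρt)_known − 3.24 × (depth of known layers): K_A = 84.16685 − 3.24×30.731 = −15.40159; K_B = 0 − 3.24×(1.944 + 0) = −6.29856.
Balance: K_A = K_B − x×(3.24 − 2.83), so x = (K_B − K_A)/(3.24 − 2.83) = 9.10303/0.41 = 22.2 km.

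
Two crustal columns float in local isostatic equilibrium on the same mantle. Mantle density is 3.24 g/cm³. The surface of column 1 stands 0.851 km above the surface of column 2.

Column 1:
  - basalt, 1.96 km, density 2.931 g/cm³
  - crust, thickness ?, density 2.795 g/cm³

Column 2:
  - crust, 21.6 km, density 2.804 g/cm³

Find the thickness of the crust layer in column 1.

Take the compensation level at the base of the deeper column (depth z_c below the surface of column 1) and equate Σ ρ_i t_i down to z_c; mantle fills any gap and the z_c terms cancel.
Column 1: 1.96×2.931 + x×2.795 + (z_c − 1.96 − x)×3.24
Column 2: 0.851×0 + 21.6×2.804 + (z_c − 0.851 − 21.6)×3.24
The z_c×3.24 term appears on both sides and cancels. Collect the known terms of each column as K = Σ(ρt)_known − 3.24 × (depth of known layers): K_1 = 5.74476 − 3.24×1.96 = −0.60564; K_2 = 60.5664 − 3.24×(0.851 + 21.6) = −12.17484.
Balance: K_1 − x×(3.24 − 2.795) = K_2, so x = (K_1 − K_2)/(3.24 − 2.795) = 11.5692/0.445 = 26 km.

26 km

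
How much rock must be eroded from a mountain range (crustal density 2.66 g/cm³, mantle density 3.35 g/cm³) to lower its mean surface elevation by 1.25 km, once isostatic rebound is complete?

6.07 km

Net drop Δ = e − u = e − e ρ_c/ρ_m = e (ρ_m − ρ_c)/ρ_m.
e = Δ ρ_m/(ρ_m − ρ_c) = 1.25 km × 3.35/0.69 = 6.07 km.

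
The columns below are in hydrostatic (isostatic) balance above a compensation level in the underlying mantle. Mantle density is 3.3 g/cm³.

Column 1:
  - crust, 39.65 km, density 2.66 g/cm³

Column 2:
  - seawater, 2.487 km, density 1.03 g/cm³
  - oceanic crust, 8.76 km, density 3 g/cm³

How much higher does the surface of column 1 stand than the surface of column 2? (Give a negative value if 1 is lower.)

For any compensation level in the mantle, the mantle terms cancel and isostasy reduces to e = (Σt_1 − Σt_2) − (Σ(ρt)_1 − Σ(ρt)_2) / ρ_m.
Σt_1 = 39.65 km; Σt_2 = 11.247 km; Σ(ρt)_1 = 105.469; Σ(ρt)_2 = 28.84161 (in km·g/cm³).
e = (39.65 − 11.247) − (105.469 − 28.84161) / 3.3 = 5.18 km.

5.18 km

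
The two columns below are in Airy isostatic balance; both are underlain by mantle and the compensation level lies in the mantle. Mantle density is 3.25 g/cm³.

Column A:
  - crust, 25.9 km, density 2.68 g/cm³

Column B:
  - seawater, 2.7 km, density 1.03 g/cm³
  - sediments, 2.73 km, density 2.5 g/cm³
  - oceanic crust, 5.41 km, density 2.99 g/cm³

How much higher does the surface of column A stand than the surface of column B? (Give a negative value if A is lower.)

1.64 km

For any compensation level in the mantle, the mantle terms cancel and isostasy reduces to e = (Σt_A − Σt_B) − (Σ(ρt)_A − Σ(ρt)_B) / ρ_m.
Σt_A = 25.9 km; Σt_B = 10.84 km; Σ(ρt)_A = 69.412; Σ(ρt)_B = 25.7819 (in km·g/cm³).
e = (25.9 − 10.84) − (69.412 − 25.7819) / 3.25 = 1.64 km.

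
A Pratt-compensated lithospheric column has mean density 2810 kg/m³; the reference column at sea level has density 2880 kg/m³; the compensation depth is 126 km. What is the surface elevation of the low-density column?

ρ_ref D = ρ (D + h) → h = D (ρ_ref − ρ)/ρ.
h = 126 km × (2880 − 2810)/2810 = 3.14 km.

3.14 km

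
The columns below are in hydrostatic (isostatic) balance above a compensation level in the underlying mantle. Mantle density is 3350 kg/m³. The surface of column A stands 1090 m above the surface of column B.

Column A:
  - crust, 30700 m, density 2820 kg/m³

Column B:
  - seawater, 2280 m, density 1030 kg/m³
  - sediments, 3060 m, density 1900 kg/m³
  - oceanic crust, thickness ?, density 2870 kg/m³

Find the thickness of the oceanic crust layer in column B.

6030 m

Take the compensation level at the base of the deeper column (depth z_c below the surface of column A) and equate Σ ρ_i t_i down to z_c; mantle fills any gap and the z_c terms cancel.
Column A: 30700×2820 + (z_c − 30700)×3350
Column B: 1090×0 + 2280×1030 + 3060×1900 + x×2870 + (z_c − 1090 − 5340 − x)×3350
The z_c×3350 term appears on both sides and cancels. Collect the known terms of each column as K = Σ(ρt)_known − 3350 × (depth of known layers): K_A = 86574000 − 3350×30700 = −16271000; K_B = 8162400 − 3350×(1090 + 5340) = −13378100.
Balance: K_A = K_B − x×(3350 − 2870), so x = (K_B − K_A)/(3350 − 2870) = 2892900/480 = 6030 m.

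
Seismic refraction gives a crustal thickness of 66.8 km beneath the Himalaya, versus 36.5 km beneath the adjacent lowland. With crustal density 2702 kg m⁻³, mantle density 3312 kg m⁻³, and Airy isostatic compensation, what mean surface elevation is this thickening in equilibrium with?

5.58 km

Excess crust Δ = 66.8 km − 36.5 km = 30.3 km, split between elevation h and root r with h + r = Δ.
Airy balance ρ_c h = (ρ_m − ρ_c) r gives r = h ρ_c/(ρ_m − ρ_c), so h (1 + ρ_c/(ρ_m − ρ_c)) = Δ, i.e. h = Δ (ρ_m − ρ_c)/ρ_m.
h = 30.3 km × 610/3312 = 5.58 km.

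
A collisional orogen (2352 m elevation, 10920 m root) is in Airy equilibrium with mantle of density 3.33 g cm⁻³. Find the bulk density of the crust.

ρ_c h = (ρ_m − ρ_c) r → ρ_c (h + r) = ρ_m r → ρ_c = ρ_m r / (h + r).
ρ_c = 3.33 × 10920 m / (2352 m + 10920 m) = 2.74 g cm⁻³.

2.74 g cm⁻³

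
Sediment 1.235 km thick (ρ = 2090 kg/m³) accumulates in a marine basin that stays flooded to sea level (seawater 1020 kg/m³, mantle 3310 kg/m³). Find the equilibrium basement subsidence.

Submarine loading: the sediment displaces seawater, and the subsidence is in turn flooded, so s (ρ_m − ρ_w) = t (ρ_sed − ρ_w).
s = 1.235 km × (2090 − 1020) / (3310 − 1020) = 0.577 km.

0.577 km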